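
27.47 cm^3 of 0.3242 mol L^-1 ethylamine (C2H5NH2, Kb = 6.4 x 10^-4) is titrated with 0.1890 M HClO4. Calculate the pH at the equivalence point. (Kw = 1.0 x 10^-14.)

5.86

n(C2H5NH2) = 0.3242 x 0.02747 = 0.008906 mol; V(HClO4) at equivalence = 0.008906/0.1890 = 0.04712 L.
At equivalence the base is fully converted to C2H5NH3+; total volume = 0.07459 L, so [C2H5NH3+] = 0.008906/0.07459 = 0.1194 M.
Ka(C2H5NH3+) = Kw/Kb = 1.0e-14 / 6.4 x 10^-4 = 1.56e-11.
[H^+] = sqrt(Ka x [C2H5NH3+]) = sqrt(1.56e-11 x 0.1194) = 1.37e-6 M.
pH = -log(1.37e-6) = 5.86.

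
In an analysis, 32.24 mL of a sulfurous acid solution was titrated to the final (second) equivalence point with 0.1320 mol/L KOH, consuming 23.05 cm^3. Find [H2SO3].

0.0472 M

n(KOH) = 0.1320 x 0.02305 = 0.003043 mol.
At the final (second) equivalence point, 2 mol OH^- react per mol H2SO3, so n(H2SO3) = 0.003043 / 2 = 0.001521 mol.
[H2SO3] = 0.001521 / 0.03224 L = 0.0472 M.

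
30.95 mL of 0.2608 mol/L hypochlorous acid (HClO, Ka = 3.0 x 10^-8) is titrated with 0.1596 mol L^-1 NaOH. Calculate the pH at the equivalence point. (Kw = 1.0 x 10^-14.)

n(HClO) = 0.2608 x 0.03095 = 0.008072 mol; V(NaOH) at equivalence = 0.008072/0.1596 = 0.05057 L.
At equivalence all the acid is converted to ClO-; total volume = 0.03095 + 0.05057 = 0.08152 L, so [ClO-] = 0.008072/0.08152 = 0.09901 M.
Kb = Kw/Ka = 1.0e-14 / 3.0 x 10^-8 = 3.33e-7.
[OH^-] = sqrt(Kb x [ClO-]) = sqrt(3.33e-7 x 0.09901) = 0.000182 M.
pOH = 3.74, so pH = 14.00 - 3.74 = 10.26.

10.26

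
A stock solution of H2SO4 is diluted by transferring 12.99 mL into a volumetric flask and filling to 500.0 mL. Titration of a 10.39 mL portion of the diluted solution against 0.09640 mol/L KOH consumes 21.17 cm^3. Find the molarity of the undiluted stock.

3.78 M

n(KOH) = 0.09640 x 0.02117 = 0.002041 mol.
n(H2SO4) in the aliquot = 0.002041 x 1/2 = 0.001020 mol.
[diluted H2SO4] = 0.001020 / 0.01039 = 0.09821 M.
Dilution factor = 500.0/12.99 = 38.49, so [stock] = 0.09821 x 38.49 = 3.78 M.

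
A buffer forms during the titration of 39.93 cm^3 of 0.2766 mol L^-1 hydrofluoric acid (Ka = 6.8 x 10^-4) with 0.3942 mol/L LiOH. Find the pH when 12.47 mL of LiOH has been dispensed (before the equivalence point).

3.07

Initial n(HF) = 0.2766 x 0.03993 = 0.01104 mol.
n(LiOH) added = 0.3942 x 0.01247 = 0.004916 mol, converting that many moles of HF to F-.
Remaining n(HF) = 0.006129 mol; n(F-) = 0.004916 mol.
By Henderson-Hasselbalch, pH = pKa + log([A^-]/[HA]) = 3.17 + log(0.004916/0.006129) = 3.17 + (-0.10) = 3.07.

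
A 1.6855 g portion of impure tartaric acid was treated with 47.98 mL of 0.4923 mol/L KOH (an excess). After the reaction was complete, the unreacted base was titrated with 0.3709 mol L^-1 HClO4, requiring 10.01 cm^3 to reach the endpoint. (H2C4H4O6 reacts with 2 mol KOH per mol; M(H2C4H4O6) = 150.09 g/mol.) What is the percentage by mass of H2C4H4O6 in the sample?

88.6%

Total n(KOH) added = 0.4923 x 0.04798 = 0.02362 mol.
n(HClO4) used = 0.3709 x 0.01001 = 0.003713 mol, which equals the excess n(KOH).
So n(KOH) consumed by the sample = 0.02362 - 0.003713 = 0.01991 mol.
n(H2C4H4O6) = 0.01991 / 2 = 0.009954 mol.
mass H2C4H4O6 = 0.009954 x 150.09 = 1.494 g, so %H2C4H4O6 = 1.494/1.6855 x 100 = 88.6%.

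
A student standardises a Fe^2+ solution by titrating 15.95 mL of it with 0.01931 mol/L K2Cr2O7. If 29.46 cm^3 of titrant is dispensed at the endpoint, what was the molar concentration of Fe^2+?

0.214 M

n(K2Cr2O7) = 0.01931 x 0.02946 = 0.0005689 mol.
From the balanced equation, 1 mol K2Cr2O7 reacts with 6 mol Fe^2+, so n(Fe^2+) = 0.0005689 x 6/1 = 0.003413 mol.
[Fe^2+] = 0.003413 / 0.01595 L = 0.214 M.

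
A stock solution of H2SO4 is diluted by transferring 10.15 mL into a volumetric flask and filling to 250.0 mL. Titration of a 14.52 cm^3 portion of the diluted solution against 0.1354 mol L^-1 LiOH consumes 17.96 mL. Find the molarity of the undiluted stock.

n(LiOH) = 0.1354 x 0.01796 = 0.002432 mol.
n(H2SO4) in the aliquot = 0.002432 x 1/2 = 0.001216 mol.
[diluted H2SO4] = 0.001216 / 0.01452 = 0.08374 M.
Dilution factor = 250.0/10.15 = 24.63, so [stock] = 0.08374 x 24.63 = 2.06 M.

2.06 M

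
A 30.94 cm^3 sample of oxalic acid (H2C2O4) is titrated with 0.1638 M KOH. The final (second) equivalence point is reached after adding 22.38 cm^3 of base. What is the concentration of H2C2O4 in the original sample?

0.0592 M

n(KOH) = 0.1638 x 0.02238 = 0.003666 mol.
At the final (second) equivalence point, 2 mol OH^- react per mol H2C2O4, so n(H2C2O4) = 0.003666 / 2 = 0.001833 mol.
[H2C2O4] = 0.001833 / 0.03094 L = 0.0592 M.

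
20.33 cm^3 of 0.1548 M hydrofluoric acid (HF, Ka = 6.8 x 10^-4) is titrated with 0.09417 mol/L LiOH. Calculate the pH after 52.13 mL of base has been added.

12.39

n(acid) = 0.1548 x 0.02033 = 0.003147 mol; n(LiOH) added = 0.09417 x 0.05213 = 0.004909 mol.
Base is in excess by 0.004909 - 0.003147 = 0.001762 mol in a total volume of 0.07246 L.
[OH^-] = 0.001762/0.07246 = 0.02432 M, so pOH = 1.61 and pH = 14.00 - 1.61 = 12.39.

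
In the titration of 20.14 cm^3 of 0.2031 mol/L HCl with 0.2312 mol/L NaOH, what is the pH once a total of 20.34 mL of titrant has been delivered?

12.18

n(acid) = 0.2031 x 0.02014 = 0.004090 mol; n(NaOH) added = 0.2312 x 0.02034 = 0.004703 mol.
Base is in excess by 0.004703 - 0.004090 = 0.0006122 mol in a total volume of 0.04048 L.
[OH^-] = 0.0006122/0.04048 = 0.01512 M, so pOH = 1.82 and pH = 14.00 - 1.82 = 12.18.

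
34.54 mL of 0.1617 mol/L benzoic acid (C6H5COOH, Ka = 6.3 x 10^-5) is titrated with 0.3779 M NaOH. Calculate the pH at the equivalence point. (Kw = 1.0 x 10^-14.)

8.63

n(C6H5COOH) = 0.1617 x 0.03454 = 0.005585 mol; V(NaOH) at equivalence = 0.005585/0.3779 = 0.01478 L.
At equivalence all the acid is converted to C6H5COO-; total volume = 0.03454 + 0.01478 = 0.04932 L, so [C6H5COO-] = 0.005585/0.04932 = 0.1132 M.
Kb = Kw/Ka = 1.0e-14 / 6.3 x 10^-5 = 1.59e-10.
[OH^-] = sqrt(Kb x [C6H5COO-]) = sqrt(1.59e-10 x 0.1132) = 4.24e-6 M.
pOH = 5.37, so pH = 14.00 - 5.37 = 8.63.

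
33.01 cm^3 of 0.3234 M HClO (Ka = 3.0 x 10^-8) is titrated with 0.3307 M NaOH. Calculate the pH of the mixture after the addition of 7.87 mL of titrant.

7.03

Initial n(HClO) = 0.3234 x 0.03301 = 0.01068 mol.
n(NaOH) added = 0.3307 x 0.007870 = 0.002603 mol, converting that many moles of HClO to ClO-.
Remaining n(HClO) = 0.008073 mol; n(ClO-) = 0.002603 mol.
By Henderson-Hasselbalch, pH = pKa + log([A^-]/[HA]) = 7.52 + log(0.002603/0.008073) = 7.52 + (-0.49) = 7.03.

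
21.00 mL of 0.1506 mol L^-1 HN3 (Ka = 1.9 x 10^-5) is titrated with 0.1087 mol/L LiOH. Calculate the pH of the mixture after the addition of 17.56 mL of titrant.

4.90

Initial n(HN3) = 0.1506 x 0.02100 = 0.003163 mol.
n(LiOH) added = 0.1087 x 0.01756 = 0.001909 mol, converting that many moles of HN3 to N3-.
Remaining n(HN3) = 0.001254 mol; n(N3-) = 0.001909 mol.
By Henderson-Hasselbalch, pH = pKa + log([A^-]/[HA]) = 4.72 + log(0.001909/0.001254) = 4.72 + (+0.18) = 4.90.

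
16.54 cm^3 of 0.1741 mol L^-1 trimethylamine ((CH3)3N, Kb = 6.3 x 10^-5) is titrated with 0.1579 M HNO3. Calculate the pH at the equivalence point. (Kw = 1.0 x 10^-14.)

5.44

n((CH3)3N) = 0.1741 x 0.01654 = 0.002880 mol; V(HNO3) at equivalence = 0.002880/0.1579 = 0.01824 L.
At equivalence the base is fully converted to (CH3)3NH+; total volume = 0.03478 L, so [(CH3)3NH+] = 0.002880/0.03478 = 0.08280 M.
Ka((CH3)3NH+) = Kw/Kb = 1.0e-14 / 6.3 x 10^-5 = 1.59e-10.
[H^+] = sqrt(Ka x [(CH3)3NH+]) = sqrt(1.59e-10 x 0.08280) = 3.63e-6 M.
pH = -log(3.63e-6) = 5.44.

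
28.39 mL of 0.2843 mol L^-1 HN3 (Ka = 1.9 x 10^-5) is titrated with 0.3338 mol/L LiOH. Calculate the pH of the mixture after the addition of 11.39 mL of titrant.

4.67

Initial n(HN3) = 0.2843 x 0.02839 = 0.008071 mol.
n(LiOH) added = 0.3338 x 0.01139 = 0.003802 mol, converting that many moles of HN3 to N3-.
Remaining n(HN3) = 0.004269 mol; n(N3-) = 0.003802 mol.
By Henderson-Hasselbalch, pH = pKa + log([A^-]/[HA]) = 4.72 + log(0.003802/0.004269) = 4.72 + (-0.05) = 4.67.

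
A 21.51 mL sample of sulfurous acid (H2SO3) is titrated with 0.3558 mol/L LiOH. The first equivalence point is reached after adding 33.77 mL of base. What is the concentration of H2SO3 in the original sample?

0.559 M

n(LiOH) = 0.3558 x 0.03377 = 0.01202 mol.
At the first equivalence point, 1 mol OH^- react per mol H2SO3, so n(H2SO3) = 0.01202 / 1 = 0.01202 mol.
[H2SO3] = 0.01202 / 0.02151 L = 0.559 M.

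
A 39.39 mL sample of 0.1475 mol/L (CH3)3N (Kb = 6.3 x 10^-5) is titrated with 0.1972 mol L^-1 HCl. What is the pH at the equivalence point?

5.44

n((CH3)3N) = 0.1475 x 0.03939 = 0.005810 mol; V(HCl) at equivalence = 0.005810/0.1972 = 0.02946 L.
At equivalence the base is fully converted to (CH3)3NH+; total volume = 0.06885 L, so [(CH3)3NH+] = 0.005810/0.06885 = 0.08438 M.
Ka((CH3)3NH+) = Kw/Kb = 1.0e-14 / 6.3 x 10^-5 = 1.59e-10.
[H^+] = sqrt(Ka x [(CH3)3NH+]) = sqrt(1.59e-10 x 0.08438) = 3.66e-6 M.
pH = -log(3.66e-6) = 5.44.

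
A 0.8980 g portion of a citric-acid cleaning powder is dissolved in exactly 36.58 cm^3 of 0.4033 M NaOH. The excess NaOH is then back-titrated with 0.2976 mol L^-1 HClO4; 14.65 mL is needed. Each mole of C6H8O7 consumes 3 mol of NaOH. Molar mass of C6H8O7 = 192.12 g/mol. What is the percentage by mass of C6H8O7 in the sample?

74.1%

Total n(NaOH) added = 0.4033 x 0.03658 = 0.01475 mol.
n(HClO4) used = 0.2976 x 0.01465 = 0.004360 mol, which equals the excess n(NaOH).
So n(NaOH) consumed by the sample = 0.01475 - 0.004360 = 0.01039 mol.
n(C6H8O7) = 0.01039 / 3 = 0.003464 mol.
mass C6H8O7 = 0.003464 x 192.12 = 0.6656 g, so %C6H8O7 = 0.6656/0.8980 x 100 = 74.1%.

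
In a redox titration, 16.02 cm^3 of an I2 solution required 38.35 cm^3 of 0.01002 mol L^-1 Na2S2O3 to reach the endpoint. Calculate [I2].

0.0120 M

n(Na2S2O3) = 0.01002 x 0.03835 = 0.0003843 mol.
From the balanced equation, 2 mol Na2S2O3 reacts with 1 mol I2, so n(I2) = 0.0003843 x 1/2 = 0.0001921 mol.
[I2] = 0.0001921 / 0.01602 L = 0.0120 M.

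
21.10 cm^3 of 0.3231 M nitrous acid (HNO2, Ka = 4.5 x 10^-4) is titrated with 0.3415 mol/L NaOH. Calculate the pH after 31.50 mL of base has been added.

n(acid) = 0.3231 x 0.02110 = 0.006817 mol; n(NaOH) added = 0.3415 x 0.03150 = 0.01076 mol.
Base is in excess by 0.01076 - 0.006817 = 0.003940 mol in a total volume of 0.05260 L.
[OH^-] = 0.003940/0.05260 = 0.07490 M, so pOH = 1.13 and pH = 14.00 - 1.13 = 12.87.

12.87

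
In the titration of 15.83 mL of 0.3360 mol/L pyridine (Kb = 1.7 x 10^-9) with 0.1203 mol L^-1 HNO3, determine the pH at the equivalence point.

n(C5H5N) = 0.3360 x 0.01583 = 0.005319 mol; V(HNO3) at equivalence = 0.005319/0.1203 = 0.04421 L.
At equivalence the base is fully converted to C5H5NH+; total volume = 0.06004 L, so [C5H5NH+] = 0.005319/0.06004 = 0.08858 M.
Ka(C5H5NH+) = Kw/Kb = 1.0e-14 / 1.7 x 10^-9 = 5.88e-6.
[H^+] = sqrt(Ka x [C5H5NH+]) = sqrt(5.88e-6 x 0.08858) = 0.000722 M.
pH = -log(0.000722) = 3.14.

3.14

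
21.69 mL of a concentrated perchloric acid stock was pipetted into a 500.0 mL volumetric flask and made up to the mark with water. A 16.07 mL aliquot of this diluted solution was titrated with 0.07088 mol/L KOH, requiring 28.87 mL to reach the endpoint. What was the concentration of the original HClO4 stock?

2.94 M

n(KOH) = 0.07088 x 0.02887 = 0.002046 mol.
n(HClO4) in the aliquot = 0.002046 mol.
[diluted HClO4] = 0.002046 / 0.01607 = 0.1273 M.
Dilution factor = 500.0/21.69 = 23.05, so [stock] = 0.1273 x 23.05 = 2.94 M.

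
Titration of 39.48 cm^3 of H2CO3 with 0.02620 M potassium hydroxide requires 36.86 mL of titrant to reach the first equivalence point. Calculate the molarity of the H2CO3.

0.0245 M

n(KOH) = 0.02620 x 0.03686 = 0.0009657 mol.
At the first equivalence point, 1 mol OH^- react per mol H2CO3, so n(H2CO3) = 0.0009657 / 1 = 0.0009657 mol.
[H2CO3] = 0.0009657 / 0.03948 L = 0.0245 M.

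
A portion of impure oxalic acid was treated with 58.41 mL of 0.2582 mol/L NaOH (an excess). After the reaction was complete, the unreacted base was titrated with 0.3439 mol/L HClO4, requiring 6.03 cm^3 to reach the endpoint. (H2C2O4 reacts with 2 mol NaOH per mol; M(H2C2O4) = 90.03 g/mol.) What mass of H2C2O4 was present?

0.586 g

Total n(NaOH) added = 0.2582 x 0.05841 = 0.01508 mol.
n(HClO4) used = 0.3439 x 0.006030 = 0.002074 mol, which equals the excess n(NaOH).
So n(NaOH) consumed by the sample = 0.01508 - 0.002074 = 0.01301 mol.
n(H2C2O4) = 0.01301 / 2 = 0.006504 mol.
mass = 0.006504 mol x 90.03 g/mol = 0.586 g.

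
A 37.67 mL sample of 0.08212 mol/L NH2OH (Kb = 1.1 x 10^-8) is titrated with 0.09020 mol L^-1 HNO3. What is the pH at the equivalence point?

n(NH2OH) = 0.08212 x 0.03767 = 0.003093 mol; V(HNO3) at equivalence = 0.003093/0.09020 = 0.03430 L.
At equivalence the base is fully converted to NH3OH+; total volume = 0.07197 L, so [NH3OH+] = 0.003093/0.07197 = 0.04299 M.
Ka(NH3OH+) = Kw/Kb = 1.0e-14 / 1.1 x 10^-8 = 9.09e-7.
[H^+] = sqrt(Ka x [NH3OH+]) = sqrt(9.09e-7 x 0.04299) = 0.000198 M.
pH = -log(0.000198) = 3.70.

3.70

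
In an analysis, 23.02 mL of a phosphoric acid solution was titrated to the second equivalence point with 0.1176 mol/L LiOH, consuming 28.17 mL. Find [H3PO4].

n(LiOH) = 0.1176 x 0.02817 = 0.003313 mol.
At the second equivalence point, 2 mol OH^- react per mol H3PO4, so n(H3PO4) = 0.003313 / 2 = 0.001656 mol.
[H3PO4] = 0.001656 / 0.02302 L = 0.0720 M.

0.0720 M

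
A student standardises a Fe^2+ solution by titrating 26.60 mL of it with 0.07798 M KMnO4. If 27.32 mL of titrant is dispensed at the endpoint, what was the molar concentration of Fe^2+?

n(KMnO4) = 0.07798 x 0.02732 = 0.002130 mol.
From the balanced equation, 1 mol KMnO4 reacts with 5 mol Fe^2+, so n(Fe^2+) = 0.002130 x 5/1 = 0.01065 mol.
[Fe^2+] = 0.01065 / 0.02660 L = 0.400 M.

0.400 M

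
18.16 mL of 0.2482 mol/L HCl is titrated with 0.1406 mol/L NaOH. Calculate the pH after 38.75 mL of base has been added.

12.22

n(acid) = 0.2482 x 0.01816 = 0.004507 mol; n(NaOH) added = 0.1406 x 0.03875 = 0.005448 mol.
Base is in excess by 0.005448 - 0.004507 = 0.0009409 mol in a total volume of 0.05691 L.
[OH^-] = 0.0009409/0.05691 = 0.01653 M, so pOH = 1.78 and pH = 14.00 - 1.78 = 12.22.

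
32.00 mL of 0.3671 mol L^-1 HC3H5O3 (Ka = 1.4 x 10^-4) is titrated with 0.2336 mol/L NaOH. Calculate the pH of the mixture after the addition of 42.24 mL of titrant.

4.57

Initial n(HC3H5O3) = 0.3671 x 0.03200 = 0.01175 mol.
n(NaOH) added = 0.2336 x 0.04224 = 0.009867 mol, converting that many moles of HC3H5O3 to C3H5O3-.
Remaining n(HC3H5O3) = 0.001880 mol; n(C3H5O3-) = 0.009867 mol.
By Henderson-Hasselbalch, pH = pKa + log([A^-]/[HA]) = 3.85 + log(0.009867/0.001880) = 3.85 + (+0.72) = 4.57.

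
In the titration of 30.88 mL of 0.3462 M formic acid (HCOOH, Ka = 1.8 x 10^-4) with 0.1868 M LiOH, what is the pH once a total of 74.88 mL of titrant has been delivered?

12.49

n(acid) = 0.3462 x 0.03088 = 0.01069 mol; n(LiOH) added = 0.1868 x 0.07488 = 0.01399 mol.
Base is in excess by 0.01399 - 0.01069 = 0.003297 mol in a total volume of 0.1058 L.
[OH^-] = 0.003297/0.1058 = 0.03117 M, so pOH = 1.51 and pH = 14.00 - 1.51 = 12.49.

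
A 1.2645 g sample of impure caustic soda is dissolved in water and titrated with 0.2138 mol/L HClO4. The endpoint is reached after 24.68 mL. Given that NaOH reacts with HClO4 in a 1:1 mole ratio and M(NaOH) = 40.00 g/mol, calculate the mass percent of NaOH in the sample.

n(HClO4) = 0.2138 x 0.02468 = 0.005277 mol.
n(NaOH) = 0.005277 / 1 = 0.005277 mol.
mass of NaOH = 0.005277 x 40.00 = 0.2111 g.
% purity = 0.2111 / 1.2645 x 100 = 16.7%.

16.7%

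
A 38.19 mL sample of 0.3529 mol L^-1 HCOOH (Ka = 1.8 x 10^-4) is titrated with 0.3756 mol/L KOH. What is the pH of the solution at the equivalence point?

n(HCOOH) = 0.3529 x 0.03819 = 0.01348 mol; V(KOH) at equivalence = 0.01348/0.3756 = 0.03588 L.
At equivalence all the acid is converted to HCOO-; total volume = 0.03819 + 0.03588 = 0.07407 L, so [HCOO-] = 0.01348/0.07407 = 0.1819 M.
Kb = Kw/Ka = 1.0e-14 / 1.8 x 10^-4 = 5.56e-11.
[OH^-] = sqrt(Kb x [HCOO-]) = sqrt(5.56e-11 x 0.1819) = 3.18e-6 M.
pOH = 5.50, so pH = 14.00 - 5.50 = 8.50.

8.50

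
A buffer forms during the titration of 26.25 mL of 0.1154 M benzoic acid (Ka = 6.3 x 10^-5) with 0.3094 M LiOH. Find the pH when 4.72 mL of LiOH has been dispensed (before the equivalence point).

4.17

Initial n(C6H5COOH) = 0.1154 x 0.02625 = 0.003029 mol.
n(LiOH) added = 0.3094 x 0.004720 = 0.001460 mol, converting that many moles of C6H5COOH to C6H5COO-.
Remaining n(C6H5COOH) = 0.001569 mol; n(C6H5COO-) = 0.001460 mol.
By Henderson-Hasselbalch, pH = pKa + log([A^-]/[HA]) = 4.20 + log(0.001460/0.001569) = 4.20 + (-0.03) = 4.17.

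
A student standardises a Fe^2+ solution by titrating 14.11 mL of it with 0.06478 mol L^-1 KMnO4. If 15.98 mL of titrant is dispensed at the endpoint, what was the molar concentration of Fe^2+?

0.367 M

n(KMnO4) = 0.06478 x 0.01598 = 0.001035 mol.
From the balanced equation, 1 mol KMnO4 reacts with 5 mol Fe^2+, so n(Fe^2+) = 0.001035 x 5/1 = 0.005176 mol.
[Fe^2+] = 0.005176 / 0.01411 L = 0.367 M.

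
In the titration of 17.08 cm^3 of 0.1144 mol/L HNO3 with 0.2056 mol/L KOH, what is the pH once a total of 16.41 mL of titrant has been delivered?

12.63

n(acid) = 0.1144 x 0.01708 = 0.001954 mol; n(KOH) added = 0.2056 x 0.01641 = 0.003374 mol.
Base is in excess by 0.003374 - 0.001954 = 0.001420 mol in a total volume of 0.03349 L.
[OH^-] = 0.001420/0.03349 = 0.04240 M, so pOH = 1.37 and pH = 14.00 - 1.37 = 12.63.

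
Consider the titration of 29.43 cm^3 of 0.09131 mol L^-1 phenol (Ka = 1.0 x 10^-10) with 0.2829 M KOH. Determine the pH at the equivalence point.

n(C6H5OH) = 0.09131 x 0.02943 = 0.002687 mol; V(KOH) at equivalence = 0.002687/0.2829 = 0.009499 L.
At equivalence all the acid is converted to C6H5O-; total volume = 0.02943 + 0.009499 = 0.03893 L, so [C6H5O-] = 0.002687/0.03893 = 0.06903 M.
Kb = Kw/Ka = 1.0e-14 / 1.0 x 10^-10 = 0.000100.
[OH^-] = sqrt(Kb x [C6H5O-]) = sqrt(0.000100 x 0.06903) = 0.00263 M.
pOH = 2.58, so pH = 14.00 - 2.58 = 11.42.

11.42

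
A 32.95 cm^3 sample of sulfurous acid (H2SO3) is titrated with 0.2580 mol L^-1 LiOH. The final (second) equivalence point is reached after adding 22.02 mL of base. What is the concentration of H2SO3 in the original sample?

n(LiOH) = 0.2580 x 0.02202 = 0.005681 mol.
At the final (second) equivalence point, 2 mol OH^- react per mol H2SO3, so n(H2SO3) = 0.005681 / 2 = 0.002841 mol.
[H2SO3] = 0.002841 / 0.03295 L = 0.0862 M.

0.0862 M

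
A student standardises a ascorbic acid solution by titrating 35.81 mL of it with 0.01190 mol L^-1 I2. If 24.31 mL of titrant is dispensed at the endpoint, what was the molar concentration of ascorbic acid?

n(I2) = 0.01190 x 0.02431 = 0.0002893 mol.
From the balanced equation, 1 mol I2 reacts with 1 mol ascorbic acid, so n(ascorbic acid) = 0.0002893 x 1/1 = 0.0002893 mol.
[ascorbic acid] = 0.0002893 / 0.03581 L = 0.00808 M.

0.00808 M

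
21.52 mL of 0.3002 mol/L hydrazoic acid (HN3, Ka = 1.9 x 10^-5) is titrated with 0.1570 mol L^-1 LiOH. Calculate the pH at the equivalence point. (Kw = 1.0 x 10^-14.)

n(HN3) = 0.3002 x 0.02152 = 0.006460 mol; V(LiOH) at equivalence = 0.006460/0.1570 = 0.04115 L.
At equivalence all the acid is converted to N3-; total volume = 0.02152 + 0.04115 = 0.06267 L, so [N3-] = 0.006460/0.06267 = 0.1031 M.
Kb = Kw/Ka = 1.0e-14 / 1.9 x 10^-5 = 5.26e-10.
[OH^-] = sqrt(Kb x [N3-]) = sqrt(5.26e-10 x 0.1031) = 7.37e-6 M.
pOH = 5.13, so pH = 14.00 - 5.13 = 8.87.

8.87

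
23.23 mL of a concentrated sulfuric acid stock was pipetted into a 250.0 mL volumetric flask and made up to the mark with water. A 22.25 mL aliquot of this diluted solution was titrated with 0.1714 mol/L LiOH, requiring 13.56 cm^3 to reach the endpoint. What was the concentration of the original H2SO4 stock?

0.562 M

n(LiOH) = 0.1714 x 0.01356 = 0.002324 mol.
n(H2SO4) in the aliquot = 0.002324 x 1/2 = 0.001162 mol.
[diluted H2SO4] = 0.001162 / 0.02225 = 0.05223 M.
Dilution factor = 250.0/23.23 = 10.76, so [stock] = 0.05223 x 10.76 = 0.562 M.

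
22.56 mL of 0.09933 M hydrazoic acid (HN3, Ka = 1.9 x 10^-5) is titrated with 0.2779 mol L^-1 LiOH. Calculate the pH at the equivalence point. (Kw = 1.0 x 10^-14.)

n(HN3) = 0.09933 x 0.02256 = 0.002241 mol; V(LiOH) at equivalence = 0.002241/0.2779 = 0.008064 L.
At equivalence all the acid is converted to N3-; total volume = 0.02256 + 0.008064 = 0.03062 L, so [N3-] = 0.002241/0.03062 = 0.07318 M.
Kb = Kw/Ka = 1.0e-14 / 1.9 x 10^-5 = 5.26e-10.
[OH^-] = sqrt(Kb x [N3-]) = sqrt(5.26e-10 x 0.07318) = 6.21e-6 M.
pOH = 5.21, so pH = 14.00 - 5.21 = 8.79.

8.79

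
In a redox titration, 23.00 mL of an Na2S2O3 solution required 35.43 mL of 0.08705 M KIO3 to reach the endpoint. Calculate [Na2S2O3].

n(KIO3) = 0.08705 x 0.03543 = 0.003084 mol.
From the balanced equation, 1 mol KIO3 reacts with 6 mol Na2S2O3, so n(Na2S2O3) = 0.003084 x 6/1 = 0.01851 mol.
[Na2S2O3] = 0.01851 / 0.02300 L = 0.805 M.

0.805 M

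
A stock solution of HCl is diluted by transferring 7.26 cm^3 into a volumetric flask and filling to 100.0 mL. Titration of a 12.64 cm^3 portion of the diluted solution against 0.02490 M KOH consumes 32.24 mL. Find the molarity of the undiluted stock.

n(KOH) = 0.02490 x 0.03224 = 0.0008028 mol.
n(HCl) in the aliquot = 0.0008028 mol.
[diluted HCl] = 0.0008028 / 0.01264 = 0.06351 M.
Dilution factor = 100.0/7.260 = 13.77, so [stock] = 0.06351 x 13.77 = 0.875 M.

0.875 M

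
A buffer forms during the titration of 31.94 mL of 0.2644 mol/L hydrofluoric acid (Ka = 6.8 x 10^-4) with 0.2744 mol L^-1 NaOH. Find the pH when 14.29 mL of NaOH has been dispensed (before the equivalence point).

3.11

Initial n(HF) = 0.2644 x 0.03194 = 0.008445 mol.
n(NaOH) added = 0.2744 x 0.01429 = 0.003921 mol, converting that many moles of HF to F-.
Remaining n(HF) = 0.004524 mol; n(F-) = 0.003921 mol.
By Henderson-Hasselbalch, pH = pKa + log([A^-]/[HA]) = 3.17 + log(0.003921/0.004524) = 3.17 + (-0.06) = 3.11.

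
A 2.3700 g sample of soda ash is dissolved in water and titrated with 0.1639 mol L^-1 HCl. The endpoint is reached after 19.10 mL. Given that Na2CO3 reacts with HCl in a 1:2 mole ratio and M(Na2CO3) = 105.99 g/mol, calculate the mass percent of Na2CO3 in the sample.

n(HCl) = 0.1639 x 0.01910 = 0.003130 mol.
n(Na2CO3) = 0.003130 / 2 = 0.001565 mol.
mass of Na2CO3 = 0.001565 x 105.99 = 0.1659 g.
% purity = 0.1659 / 2.3700 x 100 = 7.00%.

7.00%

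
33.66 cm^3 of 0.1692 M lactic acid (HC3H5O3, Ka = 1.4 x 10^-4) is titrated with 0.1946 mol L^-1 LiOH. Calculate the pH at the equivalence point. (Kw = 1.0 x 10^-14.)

8.41

n(HC3H5O3) = 0.1692 x 0.03366 = 0.005695 mol; V(LiOH) at equivalence = 0.005695/0.1946 = 0.02927 L.
At equivalence all the acid is converted to C3H5O3-; total volume = 0.03366 + 0.02927 = 0.06293 L, so [C3H5O3-] = 0.005695/0.06293 = 0.09051 M.
Kb = Kw/Ka = 1.0e-14 / 1.4 x 10^-4 = 7.14e-11.
[OH^-] = sqrt(Kb x [C3H5O3-]) = sqrt(7.14e-11 x 0.09051) = 2.54e-6 M.
pOH = 5.59, so pH = 14.00 - 5.59 = 8.41.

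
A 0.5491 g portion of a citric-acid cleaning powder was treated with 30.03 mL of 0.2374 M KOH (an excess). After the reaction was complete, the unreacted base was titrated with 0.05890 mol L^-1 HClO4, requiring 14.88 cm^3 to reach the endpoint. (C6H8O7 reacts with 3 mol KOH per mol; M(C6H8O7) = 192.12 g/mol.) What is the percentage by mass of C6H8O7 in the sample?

Total n(KOH) added = 0.2374 x 0.03003 = 0.007129 mol.
n(HClO4) used = 0.05890 x 0.01488 = 0.0008764 mol, which equals the excess n(KOH).
So n(KOH) consumed by the sample = 0.007129 - 0.0008764 = 0.006253 mol.
n(C6H8O7) = 0.006253 / 3 = 0.002084 mol.
mass C6H8O7 = 0.002084 x 192.12 = 0.4004 g, so %C6H8O7 = 0.4004/0.5491 x 100 = 72.9%.

72.9%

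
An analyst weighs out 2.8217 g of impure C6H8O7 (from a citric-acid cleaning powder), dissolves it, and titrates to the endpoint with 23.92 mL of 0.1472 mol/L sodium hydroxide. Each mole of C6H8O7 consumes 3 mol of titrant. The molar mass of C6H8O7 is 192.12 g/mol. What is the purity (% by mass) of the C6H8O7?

7.99%

n(NaOH) = 0.1472 x 0.02392 = 0.003521 mol.
n(C6H8O7) = 0.003521 / 3 = 0.001174 mol.
mass of C6H8O7 = 0.001174 x 192.12 = 0.2255 g.
% purity = 0.2255 / 2.8217 x 100 = 7.99%.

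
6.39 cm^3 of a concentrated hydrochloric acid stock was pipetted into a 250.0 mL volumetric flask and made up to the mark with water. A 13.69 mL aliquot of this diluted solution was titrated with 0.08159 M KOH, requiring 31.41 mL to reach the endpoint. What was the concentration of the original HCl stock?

7.32 M

n(KOH) = 0.08159 x 0.03141 = 0.002563 mol.
n(HCl) in the aliquot = 0.002563 mol.
[diluted HCl] = 0.002563 / 0.01369 = 0.1872 M.
Dilution factor = 250.0/6.390 = 39.12, so [stock] = 0.1872 x 39.12 = 7.32 M.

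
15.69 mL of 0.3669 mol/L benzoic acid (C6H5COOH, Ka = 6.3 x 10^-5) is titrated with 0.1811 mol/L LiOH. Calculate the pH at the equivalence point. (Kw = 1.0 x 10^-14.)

n(C6H5COOH) = 0.3669 x 0.01569 = 0.005757 mol; V(LiOH) at equivalence = 0.005757/0.1811 = 0.03179 L.
At equivalence all the acid is converted to C6H5COO-; total volume = 0.01569 + 0.03179 = 0.04748 L, so [C6H5COO-] = 0.005757/0.04748 = 0.1213 M.
Kb = Kw/Ka = 1.0e-14 / 6.3 x 10^-5 = 1.59e-10.
[OH^-] = sqrt(Kb x [C6H5COO-]) = sqrt(1.59e-10 x 0.1213) = 4.39e-6 M.
pOH = 5.36, so pH = 14.00 - 5.36 = 8.64.

8.64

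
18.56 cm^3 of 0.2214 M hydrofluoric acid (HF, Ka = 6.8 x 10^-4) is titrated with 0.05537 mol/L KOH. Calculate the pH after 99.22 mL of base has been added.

n(acid) = 0.2214 x 0.01856 = 0.004109 mol; n(KOH) added = 0.05537 x 0.09922 = 0.005494 mol.
Base is in excess by 0.005494 - 0.004109 = 0.001385 mol in a total volume of 0.1178 L.
[OH^-] = 0.001385/0.1178 = 0.01176 M, so pOH = 1.93 and pH = 14.00 - 1.93 = 12.07.

12.07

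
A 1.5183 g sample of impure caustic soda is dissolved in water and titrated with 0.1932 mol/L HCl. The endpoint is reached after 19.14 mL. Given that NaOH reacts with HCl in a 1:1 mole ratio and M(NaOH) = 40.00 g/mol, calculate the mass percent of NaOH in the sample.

9.74%

n(HCl) = 0.1932 x 0.01914 = 0.003698 mol.
n(NaOH) = 0.003698 / 1 = 0.003698 mol.
mass of NaOH = 0.003698 x 40.00 = 0.1479 g.
% purity = 0.1479 / 1.5183 x 100 = 9.74%.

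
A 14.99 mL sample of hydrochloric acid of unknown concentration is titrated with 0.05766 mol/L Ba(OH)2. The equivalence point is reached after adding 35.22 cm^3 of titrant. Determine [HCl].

n(Ba(OH)2) delivered = 0.05766 x 0.03522 = 0.002031 mol.
The reaction is 2 HCl + 1 Ba(OH)2, so n(HCl) = 0.002031 x 2/1 = 0.004062 mol.
[HCl] = 0.004062 mol / 0.01499 L = 0.271 M.

0.271 M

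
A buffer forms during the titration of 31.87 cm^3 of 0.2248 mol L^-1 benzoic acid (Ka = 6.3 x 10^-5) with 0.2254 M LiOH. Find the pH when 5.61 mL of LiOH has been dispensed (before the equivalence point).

3.53

Initial n(C6H5COOH) = 0.2248 x 0.03187 = 0.007164 mol.
n(LiOH) added = 0.2254 x 0.005610 = 0.001264 mol, converting that many moles of C6H5COOH to C6H5COO-.
Remaining n(C6H5COOH) = 0.005900 mol; n(C6H5COO-) = 0.001264 mol.
By Henderson-Hasselbalch, pH = pKa + log([A^-]/[HA]) = 4.20 + log(0.001264/0.005900) = 4.20 + (-0.67) = 3.53.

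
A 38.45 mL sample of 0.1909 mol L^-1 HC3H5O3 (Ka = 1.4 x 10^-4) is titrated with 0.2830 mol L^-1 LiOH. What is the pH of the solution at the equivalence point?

n(HC3H5O3) = 0.1909 x 0.03845 = 0.007340 mol; V(LiOH) at equivalence = 0.007340/0.2830 = 0.02594 L.
At equivalence all the acid is converted to C3H5O3-; total volume = 0.03845 + 0.02594 = 0.06439 L, so [C3H5O3-] = 0.007340/0.06439 = 0.1140 M.
Kb = Kw/Ka = 1.0e-14 / 1.4 x 10^-4 = 7.14e-11.
[OH^-] = sqrt(Kb x [C3H5O3-]) = sqrt(7.14e-11 x 0.1140) = 2.85e-6 M.
pOH = 5.54, so pH = 14.00 - 5.54 = 8.46.

8.46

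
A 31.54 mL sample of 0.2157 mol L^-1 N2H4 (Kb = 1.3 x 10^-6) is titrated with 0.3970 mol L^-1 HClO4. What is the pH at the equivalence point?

n(N2H4) = 0.2157 x 0.03154 = 0.006803 mol; V(HClO4) at equivalence = 0.006803/0.3970 = 0.01714 L.
At equivalence the base is fully converted to N2H5+; total volume = 0.04868 L, so [N2H5+] = 0.006803/0.04868 = 0.1398 M.
Ka(N2H5+) = Kw/Kb = 1.0e-14 / 1.3 x 10^-6 = 7.69e-9.
[H^+] = sqrt(Ka x [N2H5+]) = sqrt(7.69e-9 x 0.1398) = 3.28e-5 M.
pH = -log(3.28e-5) = 4.48.

4.48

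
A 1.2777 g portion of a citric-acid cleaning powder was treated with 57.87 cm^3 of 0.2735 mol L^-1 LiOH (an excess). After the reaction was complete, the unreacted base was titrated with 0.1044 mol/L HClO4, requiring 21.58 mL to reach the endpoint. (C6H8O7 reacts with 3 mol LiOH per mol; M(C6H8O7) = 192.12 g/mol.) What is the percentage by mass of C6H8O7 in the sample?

68.0%

Total n(LiOH) added = 0.2735 x 0.05787 = 0.01583 mol.
n(HClO4) used = 0.1044 x 0.02158 = 0.002253 mol, which equals the excess n(LiOH).
So n(LiOH) consumed by the sample = 0.01583 - 0.002253 = 0.01357 mol.
n(C6H8O7) = 0.01357 / 3 = 0.004525 mol.
mass C6H8O7 = 0.004525 x 192.12 = 0.8693 g, so %C6H8O7 = 0.8693/1.2777 x 100 = 68.0%.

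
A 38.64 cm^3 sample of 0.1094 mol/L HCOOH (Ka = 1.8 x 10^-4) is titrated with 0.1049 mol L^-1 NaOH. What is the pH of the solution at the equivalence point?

n(HCOOH) = 0.1094 x 0.03864 = 0.004227 mol; V(NaOH) at equivalence = 0.004227/0.1049 = 0.04030 L.
At equivalence all the acid is converted to HCOO-; total volume = 0.03864 + 0.04030 = 0.07894 L, so [HCOO-] = 0.004227/0.07894 = 0.05355 M.
Kb = Kw/Ka = 1.0e-14 / 1.8 x 10^-4 = 5.56e-11.
[OH^-] = sqrt(Kb x [HCOO-]) = sqrt(5.56e-11 x 0.05355) = 1.72e-6 M.
pOH = 5.76, so pH = 14.00 - 5.76 = 8.24.

8.24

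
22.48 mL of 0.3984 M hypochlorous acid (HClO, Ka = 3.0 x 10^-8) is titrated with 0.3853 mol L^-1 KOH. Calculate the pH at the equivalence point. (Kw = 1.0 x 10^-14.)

n(HClO) = 0.3984 x 0.02248 = 0.008956 mol; V(KOH) at equivalence = 0.008956/0.3853 = 0.02324 L.
At equivalence all the acid is converted to ClO-; total volume = 0.02248 + 0.02324 = 0.04572 L, so [ClO-] = 0.008956/0.04572 = 0.1959 M.
Kb = Kw/Ka = 1.0e-14 / 3.0 x 10^-8 = 3.33e-7.
[OH^-] = sqrt(Kb x [ClO-]) = sqrt(3.33e-7 x 0.1959) = 0.000256 M.
pOH = 3.59, so pH = 14.00 - 3.59 = 10.41.

10.41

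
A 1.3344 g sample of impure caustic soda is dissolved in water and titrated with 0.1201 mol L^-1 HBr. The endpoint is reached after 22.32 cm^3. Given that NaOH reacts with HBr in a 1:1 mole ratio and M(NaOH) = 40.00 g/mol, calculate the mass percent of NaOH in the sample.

8.04%

n(HBr) = 0.1201 x 0.02232 = 0.002681 mol.
n(NaOH) = 0.002681 / 1 = 0.002681 mol.
mass of NaOH = 0.002681 x 40.00 = 0.1072 g.
% purity = 0.1072 / 1.3344 x 100 = 8.04%.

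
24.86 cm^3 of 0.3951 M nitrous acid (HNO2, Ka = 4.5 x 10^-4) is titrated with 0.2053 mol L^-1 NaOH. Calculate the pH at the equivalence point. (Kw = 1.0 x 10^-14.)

n(HNO2) = 0.3951 x 0.02486 = 0.009822 mol; V(NaOH) at equivalence = 0.009822/0.2053 = 0.04784 L.
At equivalence all the acid is converted to NO2-; total volume = 0.02486 + 0.04784 = 0.07270 L, so [NO2-] = 0.009822/0.07270 = 0.1351 M.
Kb = Kw/Ka = 1.0e-14 / 4.5 x 10^-4 = 2.22e-11.
[OH^-] = sqrt(Kb x [NO2-]) = sqrt(2.22e-11 x 0.1351) = 1.73e-6 M.
pOH = 5.76, so pH = 14.00 - 5.76 = 8.24.

8.24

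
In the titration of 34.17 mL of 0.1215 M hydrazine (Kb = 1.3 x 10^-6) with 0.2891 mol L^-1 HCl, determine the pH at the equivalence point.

4.59

n(N2H4) = 0.1215 x 0.03417 = 0.004152 mol; V(HCl) at equivalence = 0.004152/0.2891 = 0.01436 L.
At equivalence the base is fully converted to N2H5+; total volume = 0.04853 L, so [N2H5+] = 0.004152/0.04853 = 0.08555 M.
Ka(N2H5+) = Kw/Kb = 1.0e-14 / 1.3 x 10^-6 = 7.69e-9.
[H^+] = sqrt(Ka x [N2H5+]) = sqrt(7.69e-9 x 0.08555) = 2.57e-5 M.
pH = -log(2.57e-5) = 4.59.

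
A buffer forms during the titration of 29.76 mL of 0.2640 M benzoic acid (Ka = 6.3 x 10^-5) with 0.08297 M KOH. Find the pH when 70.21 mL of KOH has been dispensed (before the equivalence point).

Initial n(C6H5COOH) = 0.2640 x 0.02976 = 0.007857 mol.
n(KOH) added = 0.08297 x 0.07021 = 0.005825 mol, converting that many moles of C6H5COOH to C6H5COO-.
Remaining n(C6H5COOH) = 0.002031 mol; n(C6H5COO-) = 0.005825 mol.
By Henderson-Hasselbalch, pH = pKa + log([A^-]/[HA]) = 4.20 + log(0.005825/0.002031) = 4.20 + (+0.46) = 4.66.

4.66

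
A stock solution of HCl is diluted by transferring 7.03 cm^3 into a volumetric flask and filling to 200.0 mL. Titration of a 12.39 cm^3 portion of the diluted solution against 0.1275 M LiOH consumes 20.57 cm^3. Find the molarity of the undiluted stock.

n(LiOH) = 0.1275 x 0.02057 = 0.002623 mol.
n(HCl) in the aliquot = 0.002623 mol.
[diluted HCl] = 0.002623 / 0.01239 = 0.2117 M.
Dilution factor = 200.0/7.030 = 28.45, so [stock] = 0.2117 x 28.45 = 6.02 M.

6.02 M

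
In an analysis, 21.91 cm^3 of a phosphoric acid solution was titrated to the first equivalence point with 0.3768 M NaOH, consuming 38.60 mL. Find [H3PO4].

n(NaOH) = 0.3768 x 0.03860 = 0.01454 mol.
At the first equivalence point, 1 mol OH^- react per mol H3PO4, so n(H3PO4) = 0.01454 / 1 = 0.01454 mol.
[H3PO4] = 0.01454 / 0.02191 L = 0.664 M.

0.664 M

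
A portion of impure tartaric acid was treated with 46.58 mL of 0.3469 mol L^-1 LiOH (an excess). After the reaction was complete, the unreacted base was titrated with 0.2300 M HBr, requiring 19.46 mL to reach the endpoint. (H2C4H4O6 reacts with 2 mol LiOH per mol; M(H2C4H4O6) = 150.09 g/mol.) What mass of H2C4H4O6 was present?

0.877 g

Total n(LiOH) added = 0.3469 x 0.04658 = 0.01616 mol.
n(HBr) used = 0.2300 x 0.01946 = 0.004476 mol, which equals the excess n(LiOH).
So n(LiOH) consumed by the sample = 0.01616 - 0.004476 = 0.01168 mol.
n(H2C4H4O6) = 0.01168 / 2 = 0.005841 mol.
mass = 0.005841 mol x 150.09 g/mol = 0.877 g.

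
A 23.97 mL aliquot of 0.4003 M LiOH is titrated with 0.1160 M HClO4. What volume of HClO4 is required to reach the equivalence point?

n(LiOH) = 0.4003 mol/L x 0.02397 L = 0.009595 mol.
At equivalence n(HClO4) = n(LiOH) = 0.009595 mol.
V(HClO4) = 0.009595 / 0.1160 = 0.08272 L = 82.7 mL.

82.7 mL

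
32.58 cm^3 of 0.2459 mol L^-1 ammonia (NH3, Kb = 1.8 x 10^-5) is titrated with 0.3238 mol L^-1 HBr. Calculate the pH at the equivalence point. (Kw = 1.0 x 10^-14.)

5.05

n(NH3) = 0.2459 x 0.03258 = 0.008011 mol; V(HBr) at equivalence = 0.008011/0.3238 = 0.02474 L.
At equivalence the base is fully converted to NH4+; total volume = 0.05732 L, so [NH4+] = 0.008011/0.05732 = 0.1398 M.
Ka(NH4+) = Kw/Kb = 1.0e-14 / 1.8 x 10^-5 = 5.56e-10.
[H^+] = sqrt(Ka x [NH4+]) = sqrt(5.56e-10 x 0.1398) = 8.81e-6 M.
pH = -log(8.81e-6) = 5.05.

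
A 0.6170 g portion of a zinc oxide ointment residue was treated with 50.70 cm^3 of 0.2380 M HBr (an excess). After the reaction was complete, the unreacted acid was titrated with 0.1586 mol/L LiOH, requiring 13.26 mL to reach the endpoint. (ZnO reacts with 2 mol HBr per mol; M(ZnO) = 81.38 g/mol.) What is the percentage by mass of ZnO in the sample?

65.7%

Total n(HBr) added = 0.2380 x 0.05070 = 0.01207 mol.
n(LiOH) used = 0.1586 x 0.01326 = 0.002103 mol, which equals the excess n(HBr).
So n(HBr) consumed by the sample = 0.01207 - 0.002103 = 0.009964 mol.
n(ZnO) = 0.009964 / 2 = 0.004982 mol.
mass ZnO = 0.004982 x 81.38 = 0.4054 g, so %ZnO = 0.4054/0.6170 x 100 = 65.7%.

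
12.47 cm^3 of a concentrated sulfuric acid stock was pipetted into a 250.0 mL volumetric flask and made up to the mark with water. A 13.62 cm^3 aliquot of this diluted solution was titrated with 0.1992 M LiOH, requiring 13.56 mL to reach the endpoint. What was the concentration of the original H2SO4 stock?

1.99 M

n(LiOH) = 0.1992 x 0.01356 = 0.002701 mol.
n(H2SO4) in the aliquot = 0.002701 x 1/2 = 0.001351 mol.
[diluted H2SO4] = 0.001351 / 0.01362 = 0.09916 M.
Dilution factor = 250.0/12.47 = 20.05, so [stock] = 0.09916 x 20.05 = 1.99 M.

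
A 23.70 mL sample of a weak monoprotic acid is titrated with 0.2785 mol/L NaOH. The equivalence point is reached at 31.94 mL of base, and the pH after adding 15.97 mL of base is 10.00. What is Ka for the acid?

1.0 x 10^-10

15.97 mL is half of the equivalence volume, so this is the half-equivalence point where [HA] = [A^-].
At half-equivalence pH = pKa, so pKa = 10.00.
Ka = 10^(-10.00) = 1.0 x 10^-10.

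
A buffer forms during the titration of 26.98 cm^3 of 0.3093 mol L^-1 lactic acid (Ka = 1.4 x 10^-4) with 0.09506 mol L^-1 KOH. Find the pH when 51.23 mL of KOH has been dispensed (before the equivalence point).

4.00

Initial n(HC3H5O3) = 0.3093 x 0.02698 = 0.008345 mol.
n(KOH) added = 0.09506 x 0.05123 = 0.004870 mol, converting that many moles of HC3H5O3 to C3H5O3-.
Remaining n(HC3H5O3) = 0.003475 mol; n(C3H5O3-) = 0.004870 mol.
By Henderson-Hasselbalch, pH = pKa + log([A^-]/[HA]) = 3.85 + log(0.004870/0.003475) = 3.85 + (+0.15) = 4.00.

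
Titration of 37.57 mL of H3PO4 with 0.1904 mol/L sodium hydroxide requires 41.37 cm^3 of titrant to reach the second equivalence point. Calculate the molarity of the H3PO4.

n(NaOH) = 0.1904 x 0.04137 = 0.007877 mol.
At the second equivalence point, 2 mol OH^- react per mol H3PO4, so n(H3PO4) = 0.007877 / 2 = 0.003938 mol.
[H3PO4] = 0.003938 / 0.03757 L = 0.105 M.

0.105 M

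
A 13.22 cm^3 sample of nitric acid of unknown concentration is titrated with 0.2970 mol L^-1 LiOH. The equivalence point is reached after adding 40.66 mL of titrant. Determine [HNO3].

n(LiOH) delivered = 0.2970 x 0.04066 = 0.01208 mol.
For a 1:1 reaction, n(HNO3) = 0.01208 mol.
[HNO3] = 0.01208 mol / 0.01322 L = 0.913 M.

0.913 M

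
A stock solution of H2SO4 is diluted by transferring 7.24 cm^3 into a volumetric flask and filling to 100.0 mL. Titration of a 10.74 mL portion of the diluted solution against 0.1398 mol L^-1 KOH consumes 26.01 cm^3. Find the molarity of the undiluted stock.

2.34 M

n(KOH) = 0.1398 x 0.02601 = 0.003636 mol.
n(H2SO4) in the aliquot = 0.003636 x 1/2 = 0.001818 mol.
[diluted H2SO4] = 0.001818 / 0.01074 = 0.1693 M.
Dilution factor = 100.0/7.240 = 13.81, so [stock] = 0.1693 x 13.81 = 2.34 M.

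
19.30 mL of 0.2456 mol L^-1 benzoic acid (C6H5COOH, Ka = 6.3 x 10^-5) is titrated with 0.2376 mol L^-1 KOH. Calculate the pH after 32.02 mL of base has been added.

n(acid) = 0.2456 x 0.01930 = 0.004740 mol; n(KOH) added = 0.2376 x 0.03202 = 0.007608 mol.
Base is in excess by 0.007608 - 0.004740 = 0.002868 mol in a total volume of 0.05132 L.
[OH^-] = 0.002868/0.05132 = 0.05588 M, so pOH = 1.25 and pH = 14.00 - 1.25 = 12.75.

12.75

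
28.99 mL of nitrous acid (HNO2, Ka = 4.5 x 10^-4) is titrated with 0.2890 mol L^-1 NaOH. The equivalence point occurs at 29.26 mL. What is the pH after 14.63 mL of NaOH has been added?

3.35

14.63 mL is exactly half the equivalence volume (29.26/2), i.e. the half-equivalence point.
There, n(HA) = n(A^-), so pH = pKa = -log(4.5 x 10^-4) = 3.35.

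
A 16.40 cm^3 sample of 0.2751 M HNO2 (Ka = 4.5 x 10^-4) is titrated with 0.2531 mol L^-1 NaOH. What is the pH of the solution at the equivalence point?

8.23

n(HNO2) = 0.2751 x 0.01640 = 0.004512 mol; V(NaOH) at equivalence = 0.004512/0.2531 = 0.01783 L.
At equivalence all the acid is converted to NO2-; total volume = 0.01640 + 0.01783 = 0.03423 L, so [NO2-] = 0.004512/0.03423 = 0.1318 M.
Kb = Kw/Ka = 1.0e-14 / 4.5 x 10^-4 = 2.22e-11.
[OH^-] = sqrt(Kb x [NO2-]) = sqrt(2.22e-11 x 0.1318) = 1.71e-6 M.
pOH = 5.77, so pH = 14.00 - 5.77 = 8.23.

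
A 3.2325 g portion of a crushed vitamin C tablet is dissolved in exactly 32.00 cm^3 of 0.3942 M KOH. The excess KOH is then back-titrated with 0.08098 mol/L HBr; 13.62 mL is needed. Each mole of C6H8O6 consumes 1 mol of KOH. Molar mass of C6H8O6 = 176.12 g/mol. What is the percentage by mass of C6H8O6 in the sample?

62.7%

Total n(KOH) added = 0.3942 x 0.03200 = 0.01261 mol.
n(HBr) used = 0.08098 x 0.01362 = 0.001103 mol, which equals the excess n(KOH).
So n(KOH) consumed by the sample = 0.01261 - 0.001103 = 0.01151 mol.
n(C6H8O6) = 0.01151 / 1 = 0.01151 mol.
mass C6H8O6 = 0.01151 x 176.12 = 2.027 g, so %C6H8O6 = 2.027/3.2325 x 100 = 62.7%.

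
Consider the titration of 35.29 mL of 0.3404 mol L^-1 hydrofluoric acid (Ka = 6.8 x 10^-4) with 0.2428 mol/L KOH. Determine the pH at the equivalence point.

8.16

n(HF) = 0.3404 x 0.03529 = 0.01201 mol; V(KOH) at equivalence = 0.01201/0.2428 = 0.04948 L.
At equivalence all the acid is converted to F-; total volume = 0.03529 + 0.04948 = 0.08477 L, so [F-] = 0.01201/0.08477 = 0.1417 M.
Kb = Kw/Ka = 1.0e-14 / 6.8 x 10^-4 = 1.47e-11.
[OH^-] = sqrt(Kb x [F-]) = sqrt(1.47e-11 x 0.1417) = 1.44e-6 M.
pOH = 5.84, so pH = 14.00 - 5.84 = 8.16.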